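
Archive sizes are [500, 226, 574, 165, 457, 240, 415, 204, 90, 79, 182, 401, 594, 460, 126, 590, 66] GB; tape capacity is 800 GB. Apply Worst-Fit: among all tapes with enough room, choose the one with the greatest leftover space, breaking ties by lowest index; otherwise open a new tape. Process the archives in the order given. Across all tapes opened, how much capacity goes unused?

tape 1: place 500 GB, 300 GB left
tape 1: place 226 GB, 74 GB left
tape 2: place 574 GB, 226 GB left
tape 2: place 165 GB, 61 GB left
tape 3: place 457 GB, 343 GB left
tape 3: place 240 GB, 103 GB left
tape 4: place 415 GB, 385 GB left
tape 4: place 204 GB, 181 GB left
tape 4: place 90 GB, 91 GB left
tape 3: place 79 GB, 24 GB left
tape 5: place 182 GB, 618 GB left
tape 5: place 401 GB, 217 GB left
tape 6: place 594 GB, 206 GB left
tape 7: place 460 GB, 340 GB left
tape 7: place 126 GB, 214 GB left
tape 8: place 590 GB, 210 GB left
tape 5: place 66 GB, 151 GB left
8 tapes × 800 GB = 6400 GB; used 5369 GB; unused 1031 GB.

1031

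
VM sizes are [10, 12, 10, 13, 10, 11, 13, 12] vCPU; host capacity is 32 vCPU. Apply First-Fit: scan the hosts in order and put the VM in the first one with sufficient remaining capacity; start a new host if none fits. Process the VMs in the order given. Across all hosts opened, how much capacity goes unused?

37

host 1: place 10 vCPU, 22 vCPU left
host 1: place 12 vCPU, 10 vCPU left
host 1: place 10 vCPU, 0 vCPU left
host 2: place 13 vCPU, 19 vCPU left
host 2: place 10 vCPU, 9 vCPU left
host 3: place 11 vCPU, 21 vCPU left
host 3: place 13 vCPU, 8 vCPU left
host 4: place 12 vCPU, 20 vCPU left
4 hosts × 32 vCPU = 128 vCPU; used 91 vCPU; unused 37 vCPU.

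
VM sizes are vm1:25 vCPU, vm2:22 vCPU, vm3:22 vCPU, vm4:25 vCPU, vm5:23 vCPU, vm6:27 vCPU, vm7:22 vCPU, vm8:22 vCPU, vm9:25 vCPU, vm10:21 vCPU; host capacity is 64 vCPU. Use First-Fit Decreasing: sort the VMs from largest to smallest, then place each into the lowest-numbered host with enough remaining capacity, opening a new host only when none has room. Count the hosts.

5

Sorted descending: 27, 25, 25, 25, 23, 22, 22, 22, 22, 21.
Put 27 vCPU in host 1; 37 vCPU remain.
Put 25 vCPU in host 1; 12 vCPU remain.
Put 25 vCPU in host 2; 39 vCPU remain.
Put 25 vCPU in host 2; 14 vCPU remain.
Put 23 vCPU in host 3; 41 vCPU remain.
Put 22 vCPU in host 3; 19 vCPU remain.
Put 22 vCPU in host 4; 42 vCPU remain.
Put 22 vCPU in host 4; 20 vCPU remain.
Put 22 vCPU in host 5; 42 vCPU remain.
Put 21 vCPU in host 5; 21 vCPU remain.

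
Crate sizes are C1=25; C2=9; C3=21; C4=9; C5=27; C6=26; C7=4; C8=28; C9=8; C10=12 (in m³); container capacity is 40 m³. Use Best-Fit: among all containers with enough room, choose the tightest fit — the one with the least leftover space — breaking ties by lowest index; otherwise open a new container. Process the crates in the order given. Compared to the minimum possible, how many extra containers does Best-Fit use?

Best-Fit: [25,9,4] [21,9,8] [27] [26] [28,12] → 5 containers.
Total size 169 m³; any packing needs at least ⌈169/40⌉ = 5 containers.
So 5 is already optimal.

0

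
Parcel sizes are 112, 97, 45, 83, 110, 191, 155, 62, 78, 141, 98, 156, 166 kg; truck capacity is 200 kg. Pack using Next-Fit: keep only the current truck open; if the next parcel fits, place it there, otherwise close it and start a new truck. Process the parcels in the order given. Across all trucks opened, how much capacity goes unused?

506

112 kg → truck 1 (remaining 88 kg)
97 kg → truck 2 (remaining 103 kg)
45 kg → truck 2 (remaining 58 kg)
83 kg → truck 3 (remaining 117 kg)
110 kg → truck 3 (remaining 7 kg)
191 kg → truck 4 (remaining 9 kg)
155 kg → truck 5 (remaining 45 kg)
62 kg → truck 6 (remaining 138 kg)
78 kg → truck 6 (remaining 60 kg)
141 kg → truck 7 (remaining 59 kg)
98 kg → truck 8 (remaining 102 kg)
156 kg → truck 9 (remaining 44 kg)
166 kg → truck 10 (remaining 34 kg)
10 trucks × 200 kg = 2000 kg; used 1494 kg; unused 506 kg.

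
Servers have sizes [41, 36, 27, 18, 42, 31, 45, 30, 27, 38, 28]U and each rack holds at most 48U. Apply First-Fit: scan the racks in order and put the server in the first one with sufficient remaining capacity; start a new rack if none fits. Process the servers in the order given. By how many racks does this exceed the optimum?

First-Fit: [41] [36] [27,18] [42] [31] [45] [30] [27] [38] [28] → 10 racks.
10 servers exceed 24U (half the capacity), and no two of those can share a rack, so at least 10 racks are needed.
So 10 is already optimal.

0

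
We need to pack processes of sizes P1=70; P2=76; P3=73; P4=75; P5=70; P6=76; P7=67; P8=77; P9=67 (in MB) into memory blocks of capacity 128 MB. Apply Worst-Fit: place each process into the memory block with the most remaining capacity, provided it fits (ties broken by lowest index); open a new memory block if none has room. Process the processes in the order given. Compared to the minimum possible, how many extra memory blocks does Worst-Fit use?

0

Worst-Fit: [70] [76] [73] [75] [70] [76] [67] [77] [67] → 9 memory blocks.
9 processes exceed 64 MB (half the capacity), and no two of those can share a memory block, so at least 9 memory blocks are needed.
So 9 is already optimal.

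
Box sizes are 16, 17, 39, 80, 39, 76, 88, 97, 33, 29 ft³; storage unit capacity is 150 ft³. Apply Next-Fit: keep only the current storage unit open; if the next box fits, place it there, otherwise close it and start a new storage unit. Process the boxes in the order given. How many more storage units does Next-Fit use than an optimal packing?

2

Next-Fit: [16,17,39] [80,39] [76] [88] [97,33] [29] → 6 storage units.
Total size 514 ft³; any packing needs at least ⌈514/150⌉ = 4 storage units.
An optimal packing achieves that bound: [97,39] [88,39,17] [80,33,29] [76,16] → 4 storage units.
Excess: 6 − 4 = 2.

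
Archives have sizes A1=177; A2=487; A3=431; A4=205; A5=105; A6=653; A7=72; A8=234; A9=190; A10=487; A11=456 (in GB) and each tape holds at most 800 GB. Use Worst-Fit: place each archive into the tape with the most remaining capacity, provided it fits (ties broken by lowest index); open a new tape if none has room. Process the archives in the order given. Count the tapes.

tape 1: place A1 (177 GB), 623 GB left
tape 1: place A2 (487 GB), 136 GB left
tape 2: place A3 (431 GB), 369 GB left
tape 2: place A4 (205 GB), 164 GB left
tape 2: place A5 (105 GB), 59 GB left
tape 3: place A6 (653 GB), 147 GB left
tape 3: place A7 (72 GB), 75 GB left
tape 4: place A8 (234 GB), 566 GB left
tape 4: place A9 (190 GB), 376 GB left
tape 5: place A10 (487 GB), 313 GB left
tape 6: place A11 (456 GB), 344 GB left
Final tapes: [177,487] [431,205,105] [653,72] [234,190] [487] [456].

6 tapes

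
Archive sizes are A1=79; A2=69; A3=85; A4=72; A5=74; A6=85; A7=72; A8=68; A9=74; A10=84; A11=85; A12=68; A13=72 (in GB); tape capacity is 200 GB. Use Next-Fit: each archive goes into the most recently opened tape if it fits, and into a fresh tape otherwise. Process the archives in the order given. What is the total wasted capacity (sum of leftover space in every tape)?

413

tape 1: place A1 (79 GB), 121 GB left
tape 1: place A2 (69 GB), 52 GB left
tape 2: place A3 (85 GB), 115 GB left
tape 2: place A4 (72 GB), 43 GB left
tape 3: place A5 (74 GB), 126 GB left
tape 3: place A6 (85 GB), 41 GB left
tape 4: place A7 (72 GB), 128 GB left
tape 4: place A8 (68 GB), 60 GB left
tape 5: place A9 (74 GB), 126 GB left
tape 5: place A10 (84 GB), 42 GB left
tape 6: place A11 (85 GB), 115 GB left
tape 6: place A12 (68 GB), 47 GB left
tape 7: place A13 (72 GB), 128 GB left
7 tapes × 200 GB = 1400 GB; used 987 GB; unused 413 GB.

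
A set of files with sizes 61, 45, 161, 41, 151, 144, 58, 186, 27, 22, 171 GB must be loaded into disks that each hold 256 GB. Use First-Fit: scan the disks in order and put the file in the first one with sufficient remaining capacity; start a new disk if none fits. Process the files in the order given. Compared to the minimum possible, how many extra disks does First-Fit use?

1

First-Fit: [61,45,41,58,27,22] [161] [151] [144] [186] [171] → 6 disks.
Total size 1067 GB; any packing needs at least ⌈1067/256⌉ = 5 disks.
An optimal packing achieves that bound: [186,61] [171,58,27] [161,45,41] [151,22] [144] → 5 disks.
Excess: 6 − 5 = 1.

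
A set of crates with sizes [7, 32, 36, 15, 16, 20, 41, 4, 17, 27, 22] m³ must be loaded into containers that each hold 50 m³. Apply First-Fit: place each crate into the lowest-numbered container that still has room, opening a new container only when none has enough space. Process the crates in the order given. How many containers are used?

container 1: place 7 m³, 43 m³ left
container 1: place 32 m³, 11 m³ left
container 2: place 36 m³, 14 m³ left
container 3: place 15 m³, 35 m³ left
container 3: place 16 m³, 19 m³ left
container 4: place 20 m³, 30 m³ left
container 5: place 41 m³, 9 m³ left
container 1: place 4 m³, 7 m³ left
container 3: place 17 m³, 2 m³ left
container 4: place 27 m³, 3 m³ left
container 6: place 22 m³, 28 m³ left
Final containers: [7,32,4] [36] [15,16,17] [20,27] [41] [22].

6 containers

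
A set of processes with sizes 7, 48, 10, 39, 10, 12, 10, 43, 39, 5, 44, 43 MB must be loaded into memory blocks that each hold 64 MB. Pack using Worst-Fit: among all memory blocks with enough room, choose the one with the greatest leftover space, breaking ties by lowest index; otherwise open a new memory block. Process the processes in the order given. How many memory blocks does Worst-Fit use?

6

Put 7 MB in memory block 1; 57 MB remain.
Put 48 MB in memory block 1; 9 MB remain.
Put 10 MB in memory block 2; 54 MB remain.
Put 39 MB in memory block 2; 15 MB remain.
Put 10 MB in memory block 2; 5 MB remain.
Put 12 MB in memory block 3; 52 MB remain.
Put 10 MB in memory block 3; 42 MB remain.
Put 43 MB in memory block 4; 21 MB remain.
Put 39 MB in memory block 3; 3 MB remain.
Put 5 MB in memory block 4; 16 MB remain.
Put 44 MB in memory block 5; 20 MB remain.
Put 43 MB in memory block 6; 21 MB remain.
Final memory blocks: [7,48] [10,39,10] [12,10,39] [43,5] [44] [43].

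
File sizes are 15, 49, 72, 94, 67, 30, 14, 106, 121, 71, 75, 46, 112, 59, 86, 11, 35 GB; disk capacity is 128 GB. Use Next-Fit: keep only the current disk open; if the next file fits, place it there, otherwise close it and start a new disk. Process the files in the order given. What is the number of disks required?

disk 1: place 15 GB, 113 GB left
disk 1: place 49 GB, 64 GB left
disk 2: place 72 GB, 56 GB left
disk 3: place 94 GB, 34 GB left
disk 4: place 67 GB, 61 GB left
disk 4: place 30 GB, 31 GB left
disk 4: place 14 GB, 17 GB left
disk 5: place 106 GB, 22 GB left
disk 6: place 121 GB, 7 GB left
disk 7: place 71 GB, 57 GB left
disk 8: place 75 GB, 53 GB left
disk 8: place 46 GB, 7 GB left
disk 9: place 112 GB, 16 GB left
disk 10: place 59 GB, 69 GB left
disk 11: place 86 GB, 42 GB left
disk 11: place 11 GB, 31 GB left
disk 12: place 35 GB, 93 GB left
Final disks: [15,49] [72] [94] [67,30,14] [106] [121] [71] [75,46] [112] [59] [86,11] [35].

12 disks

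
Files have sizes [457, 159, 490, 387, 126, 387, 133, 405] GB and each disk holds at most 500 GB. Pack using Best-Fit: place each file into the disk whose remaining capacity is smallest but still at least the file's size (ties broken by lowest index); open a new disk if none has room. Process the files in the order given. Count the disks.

6

Put 457 GB in disk 1; 43 GB remain.
Put 159 GB in disk 2; 341 GB remain.
Put 490 GB in disk 3; 10 GB remain.
Put 387 GB in disk 4; 113 GB remain.
Put 126 GB in disk 2; 215 GB remain.
Put 387 GB in disk 5; 113 GB remain.
Put 133 GB in disk 2; 82 GB remain.
Put 405 GB in disk 6; 95 GB remain.
Final disks: [457] [159,126,133] [490] [387] [387] [405].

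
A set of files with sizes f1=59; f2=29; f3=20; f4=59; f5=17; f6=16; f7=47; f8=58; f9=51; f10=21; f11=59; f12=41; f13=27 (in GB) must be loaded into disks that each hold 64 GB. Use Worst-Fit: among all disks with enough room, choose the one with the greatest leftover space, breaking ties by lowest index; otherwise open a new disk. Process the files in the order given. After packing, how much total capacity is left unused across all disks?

disk 1: place f1 (59 GB), 5 GB left
disk 2: place f2 (29 GB), 35 GB left
disk 2: place f3 (20 GB), 15 GB left
disk 3: place f4 (59 GB), 5 GB left
disk 4: place f5 (17 GB), 47 GB left
disk 4: place f6 (16 GB), 31 GB left
disk 5: place f7 (47 GB), 17 GB left
disk 6: place f8 (58 GB), 6 GB left
disk 7: place f9 (51 GB), 13 GB left
disk 4: place f10 (21 GB), 10 GB left
disk 8: place f11 (59 GB), 5 GB left
disk 9: place f12 (41 GB), 23 GB left
disk 10: place f13 (27 GB), 37 GB left
10 disks × 64 GB = 640 GB; used 504 GB; unused 136 GB.

136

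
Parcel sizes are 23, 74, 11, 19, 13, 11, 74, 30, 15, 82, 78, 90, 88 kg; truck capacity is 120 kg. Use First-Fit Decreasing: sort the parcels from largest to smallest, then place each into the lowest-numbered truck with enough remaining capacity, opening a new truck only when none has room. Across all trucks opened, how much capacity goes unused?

Sorted descending: 90, 88, 82, 78, 74, 74, 30, 23, 19, 15, 13, 11, 11.
Put 90 kg in truck 1; 30 kg remain.
Put 88 kg in truck 2; 32 kg remain.
Put 82 kg in truck 3; 38 kg remain.
Put 78 kg in truck 4; 42 kg remain.
Put 74 kg in truck 5; 46 kg remain.
Put 74 kg in truck 6; 46 kg remain.
Put 30 kg in truck 1; 0 kg remain.
Put 23 kg in truck 2; 9 kg remain.
Put 19 kg in truck 3; 19 kg remain.
Put 15 kg in truck 3; 4 kg remain.
Put 13 kg in truck 4; 29 kg remain.
Put 11 kg in truck 4; 18 kg remain.
Put 11 kg in truck 4; 7 kg remain.
6 trucks × 120 kg = 720 kg; used 608 kg; unused 112 kg.

112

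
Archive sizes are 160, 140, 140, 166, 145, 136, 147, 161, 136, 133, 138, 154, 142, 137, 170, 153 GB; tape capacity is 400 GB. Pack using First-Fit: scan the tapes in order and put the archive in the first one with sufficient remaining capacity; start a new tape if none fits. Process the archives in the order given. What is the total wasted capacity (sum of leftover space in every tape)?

842

tape 1: place 160 GB, 240 GB left
tape 1: place 140 GB, 100 GB left
tape 2: place 140 GB, 260 GB left
tape 2: place 166 GB, 94 GB left
tape 3: place 145 GB, 255 GB left
tape 3: place 136 GB, 119 GB left
tape 4: place 147 GB, 253 GB left
tape 4: place 161 GB, 92 GB left
tape 5: place 136 GB, 264 GB left
tape 5: place 133 GB, 131 GB left
tape 6: place 138 GB, 262 GB left
tape 6: place 154 GB, 108 GB left
tape 7: place 142 GB, 258 GB left
tape 7: place 137 GB, 121 GB left
tape 8: place 170 GB, 230 GB left
tape 8: place 153 GB, 77 GB left
8 tapes × 400 GB = 3200 GB; used 2358 GB; unused 842 GB.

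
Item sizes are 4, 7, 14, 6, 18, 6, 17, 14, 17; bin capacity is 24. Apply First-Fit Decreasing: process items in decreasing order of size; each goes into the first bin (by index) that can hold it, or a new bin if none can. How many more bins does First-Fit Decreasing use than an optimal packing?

First-Fit Decreasing: [18,6] [17,7] [17,6] [14,4] [14] → 5 bins.
Total size 103; any packing needs at least ⌈103/24⌉ = 5 bins.
So 5 is already optimal.

0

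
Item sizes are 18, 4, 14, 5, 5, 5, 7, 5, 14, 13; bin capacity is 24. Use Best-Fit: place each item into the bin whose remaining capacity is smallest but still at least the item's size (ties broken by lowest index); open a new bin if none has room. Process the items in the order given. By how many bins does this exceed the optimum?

1

Best-Fit: [18,4] [14,5,5] [5,7,5] [14] [13] → 5 bins.
Total size 90; any packing needs at least ⌈90/24⌉ = 4 bins.
An optimal packing achieves that bound: [18,5] [14,7] [14,5,5] [13,5,4] → 4 bins.
Excess: 5 − 4 = 1.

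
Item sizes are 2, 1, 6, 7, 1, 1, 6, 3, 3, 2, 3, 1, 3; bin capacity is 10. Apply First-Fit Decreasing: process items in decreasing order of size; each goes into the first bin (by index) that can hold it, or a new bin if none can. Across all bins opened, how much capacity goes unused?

1

Sorted descending: 7, 6, 6, 3, 3, 3, 3, 2, 2, 1, 1, 1, 1.
7 → bin 1 (remaining 3)
6 → bin 2 (remaining 4)
6 → bin 3 (remaining 4)
3 → bin 1 (remaining 0)
3 → bin 2 (remaining 1)
3 → bin 3 (remaining 1)
3 → bin 4 (remaining 7)
2 → bin 4 (remaining 5)
2 → bin 4 (remaining 3)
1 → bin 2 (remaining 0)
1 → bin 3 (remaining 0)
1 → bin 4 (remaining 2)
1 → bin 4 (remaining 1)
4 bins × 10 = 40; used 39; unused 1.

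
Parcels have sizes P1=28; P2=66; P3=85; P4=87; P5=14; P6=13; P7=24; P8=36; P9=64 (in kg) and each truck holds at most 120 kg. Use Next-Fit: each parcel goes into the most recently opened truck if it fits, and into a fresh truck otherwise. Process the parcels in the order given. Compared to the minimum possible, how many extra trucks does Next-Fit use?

Next-Fit: [28,66] [85] [87,14,13] [24,36] [64] → 5 trucks.
Total size 417 kg; any packing needs at least ⌈417/120⌉ = 4 trucks.
An optimal packing achieves that bound: [87,28] [85,24] [66,36,14] [64,13] → 4 trucks.
Excess: 5 − 4 = 1.

1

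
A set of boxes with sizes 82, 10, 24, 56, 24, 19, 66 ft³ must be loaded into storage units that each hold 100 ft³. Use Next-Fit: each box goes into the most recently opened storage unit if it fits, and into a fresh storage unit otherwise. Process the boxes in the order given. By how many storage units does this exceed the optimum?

1

Next-Fit: [82,10] [24,56] [24,19] [66] → 4 storage units.
Total size 281 ft³; any packing needs at least ⌈281/100⌉ = 3 storage units.
An optimal packing achieves that bound: [82,10] [66,24] [56,24,19] → 3 storage units.
Excess: 4 − 3 = 1.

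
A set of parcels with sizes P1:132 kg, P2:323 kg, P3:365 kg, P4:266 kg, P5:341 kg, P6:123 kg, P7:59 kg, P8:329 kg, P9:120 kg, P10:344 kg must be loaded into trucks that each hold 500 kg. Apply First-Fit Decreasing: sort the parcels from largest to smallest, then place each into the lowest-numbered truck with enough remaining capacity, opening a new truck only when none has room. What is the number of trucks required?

Sorted descending: 365, 344, 341, 329, 323, 266, 132, 123, 120, 59.
365 kg → truck 1 (remaining 135 kg)
344 kg → truck 2 (remaining 156 kg)
341 kg → truck 3 (remaining 159 kg)
329 kg → truck 4 (remaining 171 kg)
323 kg → truck 5 (remaining 177 kg)
266 kg → truck 6 (remaining 234 kg)
132 kg → truck 1 (remaining 3 kg)
123 kg → truck 2 (remaining 33 kg)
120 kg → truck 3 (remaining 39 kg)
59 kg → truck 4 (remaining 112 kg)

6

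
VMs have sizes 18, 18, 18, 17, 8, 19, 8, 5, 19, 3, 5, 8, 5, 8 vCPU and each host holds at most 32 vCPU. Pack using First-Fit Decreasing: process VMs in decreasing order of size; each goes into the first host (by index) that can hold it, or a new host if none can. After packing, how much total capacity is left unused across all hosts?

Sorted descending: 19, 19, 18, 18, 18, 17, 8, 8, 8, 8, 5, 5, 5, 3.
host 1: place 19 vCPU, 13 vCPU left
host 2: place 19 vCPU, 13 vCPU left
host 3: place 18 vCPU, 14 vCPU left
host 4: place 18 vCPU, 14 vCPU left
host 5: place 18 vCPU, 14 vCPU left
host 6: place 17 vCPU, 15 vCPU left
host 1: place 8 vCPU, 5 vCPU left
host 2: place 8 vCPU, 5 vCPU left
host 3: place 8 vCPU, 6 vCPU left
host 4: place 8 vCPU, 6 vCPU left
host 1: place 5 vCPU, 0 vCPU left
host 2: place 5 vCPU, 0 vCPU left
host 3: place 5 vCPU, 1 vCPU left
host 4: place 3 vCPU, 3 vCPU left
6 hosts × 32 vCPU = 192 vCPU; used 159 vCPU; unused 33 vCPU.

33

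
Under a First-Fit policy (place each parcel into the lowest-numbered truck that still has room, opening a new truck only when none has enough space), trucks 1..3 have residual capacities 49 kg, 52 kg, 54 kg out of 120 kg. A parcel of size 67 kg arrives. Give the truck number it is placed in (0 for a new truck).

No truck has ≥ 67 kg free, so a new truck is opened.

0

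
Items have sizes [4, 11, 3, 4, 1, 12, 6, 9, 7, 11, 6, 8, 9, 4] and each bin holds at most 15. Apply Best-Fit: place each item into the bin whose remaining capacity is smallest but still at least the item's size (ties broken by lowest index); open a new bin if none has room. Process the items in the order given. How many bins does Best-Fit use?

7

Put 4 in bin 1; 11 remain.
Put 11 in bin 1; 0 remain.
Put 3 in bin 2; 12 remain.
Put 4 in bin 2; 8 remain.
Put 1 in bin 2; 7 remain.
Put 12 in bin 3; 3 remain.
Put 6 in bin 2; 1 remain.
Put 9 in bin 4; 6 remain.
Put 7 in bin 5; 8 remain.
Put 11 in bin 6; 4 remain.
Put 6 in bin 4; 0 remain.
Put 8 in bin 5; 0 remain.
Put 9 in bin 7; 6 remain.
Put 4 in bin 6; 0 remain.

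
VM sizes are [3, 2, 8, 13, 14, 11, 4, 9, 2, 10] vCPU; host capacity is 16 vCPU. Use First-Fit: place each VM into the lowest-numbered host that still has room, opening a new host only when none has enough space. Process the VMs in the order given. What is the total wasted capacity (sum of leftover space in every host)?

3 vCPU → host 1 (remaining 13 vCPU)
2 vCPU → host 1 (remaining 11 vCPU)
8 vCPU → host 1 (remaining 3 vCPU)
13 vCPU → host 2 (remaining 3 vCPU)
14 vCPU → host 3 (remaining 2 vCPU)
11 vCPU → host 4 (remaining 5 vCPU)
4 vCPU → host 4 (remaining 1 vCPU)
9 vCPU → host 5 (remaining 7 vCPU)
2 vCPU → host 1 (remaining 1 vCPU)
10 vCPU → host 6 (remaining 6 vCPU)
6 hosts × 16 vCPU = 96 vCPU; used 76 vCPU; unused 20 vCPU.

20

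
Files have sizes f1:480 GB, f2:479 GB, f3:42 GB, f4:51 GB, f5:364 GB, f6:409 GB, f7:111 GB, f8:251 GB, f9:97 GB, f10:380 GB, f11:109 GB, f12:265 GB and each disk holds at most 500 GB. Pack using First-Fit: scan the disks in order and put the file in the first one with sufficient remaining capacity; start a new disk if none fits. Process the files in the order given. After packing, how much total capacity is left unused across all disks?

462

Put f1 (480 GB) in disk 1; 20 GB remain.
Put f2 (479 GB) in disk 2; 21 GB remain.
Put f3 (42 GB) in disk 3; 458 GB remain.
Put f4 (51 GB) in disk 3; 407 GB remain.
Put f5 (364 GB) in disk 3; 43 GB remain.
Put f6 (409 GB) in disk 4; 91 GB remain.
Put f7 (111 GB) in disk 5; 389 GB remain.
Put f8 (251 GB) in disk 5; 138 GB remain.
Put f9 (97 GB) in disk 5; 41 GB remain.
Put f10 (380 GB) in disk 6; 120 GB remain.
Put f11 (109 GB) in disk 6; 11 GB remain.
Put f12 (265 GB) in disk 7; 235 GB remain.
7 disks × 500 GB = 3500 GB; used 3038 GB; unused 462 GB.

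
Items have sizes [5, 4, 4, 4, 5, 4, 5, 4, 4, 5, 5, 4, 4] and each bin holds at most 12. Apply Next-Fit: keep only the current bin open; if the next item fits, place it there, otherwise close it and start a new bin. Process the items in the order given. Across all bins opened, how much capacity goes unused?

27

5 → bin 1 (remaining 7)
4 → bin 1 (remaining 3)
4 → bin 2 (remaining 8)
4 → bin 2 (remaining 4)
5 → bin 3 (remaining 7)
4 → bin 3 (remaining 3)
5 → bin 4 (remaining 7)
4 → bin 4 (remaining 3)
4 → bin 5 (remaining 8)
5 → bin 5 (remaining 3)
5 → bin 6 (remaining 7)
4 → bin 6 (remaining 3)
4 → bin 7 (remaining 8)
7 bins × 12 = 84; used 57; unused 27.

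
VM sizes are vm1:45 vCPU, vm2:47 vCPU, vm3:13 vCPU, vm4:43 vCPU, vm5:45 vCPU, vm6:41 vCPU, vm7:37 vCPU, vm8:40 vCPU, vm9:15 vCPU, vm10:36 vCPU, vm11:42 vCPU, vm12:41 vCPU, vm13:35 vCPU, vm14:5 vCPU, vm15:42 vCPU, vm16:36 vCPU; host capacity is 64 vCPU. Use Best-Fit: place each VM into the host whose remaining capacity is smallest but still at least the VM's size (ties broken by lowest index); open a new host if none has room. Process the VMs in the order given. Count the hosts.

Put vm1 (45 vCPU) in host 1; 19 vCPU remain.
Put vm2 (47 vCPU) in host 2; 17 vCPU remain.
Put vm3 (13 vCPU) in host 2; 4 vCPU remain.
Put vm4 (43 vCPU) in host 3; 21 vCPU remain.
Put vm5 (45 vCPU) in host 4; 19 vCPU remain.
Put vm6 (41 vCPU) in host 5; 23 vCPU remain.
Put vm7 (37 vCPU) in host 6; 27 vCPU remain.
Put vm8 (40 vCPU) in host 7; 24 vCPU remain.
Put vm9 (15 vCPU) in host 1; 4 vCPU remain.
Put vm10 (36 vCPU) in host 8; 28 vCPU remain.
Put vm11 (42 vCPU) in host 9; 22 vCPU remain.
Put vm12 (41 vCPU) in host 10; 23 vCPU remain.
Put vm13 (35 vCPU) in host 11; 29 vCPU remain.
Put vm14 (5 vCPU) in host 4; 14 vCPU remain.
Put vm15 (42 vCPU) in host 12; 22 vCPU remain.
Put vm16 (36 vCPU) in host 13; 28 vCPU remain.
Final hosts: [45,15] [47,13] [43] [45,5] [41] [37] [40] [36] [42] [41] [35] [42] [36].

13 hosts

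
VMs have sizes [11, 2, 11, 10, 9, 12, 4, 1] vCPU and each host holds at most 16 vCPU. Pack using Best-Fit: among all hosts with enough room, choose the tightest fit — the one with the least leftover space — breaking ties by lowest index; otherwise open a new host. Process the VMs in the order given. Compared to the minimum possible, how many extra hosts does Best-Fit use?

0

Best-Fit: [11,2,1] [11] [10] [9] [12,4] → 5 hosts.
5 VMs exceed 8 vCPU (half the capacity), and no two of those can share a host, so at least 5 hosts are needed.
So 5 is already optimal.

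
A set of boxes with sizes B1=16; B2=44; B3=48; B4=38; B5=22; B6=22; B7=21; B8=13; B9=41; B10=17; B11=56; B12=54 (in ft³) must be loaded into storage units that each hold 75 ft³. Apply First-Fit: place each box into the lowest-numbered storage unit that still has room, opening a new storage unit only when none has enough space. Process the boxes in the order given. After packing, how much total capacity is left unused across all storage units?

58

B1 (16 ft³) → storage unit 1 (remaining 59 ft³)
B2 (44 ft³) → storage unit 1 (remaining 15 ft³)
B3 (48 ft³) → storage unit 2 (remaining 27 ft³)
B4 (38 ft³) → storage unit 3 (remaining 37 ft³)
B5 (22 ft³) → storage unit 2 (remaining 5 ft³)
B6 (22 ft³) → storage unit 3 (remaining 15 ft³)
B7 (21 ft³) → storage unit 4 (remaining 54 ft³)
B8 (13 ft³) → storage unit 1 (remaining 2 ft³)
B9 (41 ft³) → storage unit 4 (remaining 13 ft³)
B10 (17 ft³) → storage unit 5 (remaining 58 ft³)
B11 (56 ft³) → storage unit 5 (remaining 2 ft³)
B12 (54 ft³) → storage unit 6 (remaining 21 ft³)
6 storage units × 75 ft³ = 450 ft³; used 392 ft³; unused 58 ft³.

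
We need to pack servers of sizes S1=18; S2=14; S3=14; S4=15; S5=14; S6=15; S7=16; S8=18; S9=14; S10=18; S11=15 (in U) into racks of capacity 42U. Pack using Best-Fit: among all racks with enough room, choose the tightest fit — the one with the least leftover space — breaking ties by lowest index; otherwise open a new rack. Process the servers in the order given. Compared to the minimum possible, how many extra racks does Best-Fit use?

1

Best-Fit: [18,14] [14,15] [14,15] [16,18] [14,18] [15] → 6 racks.
Total size 171U; any packing needs at least ⌈171/42⌉ = 5 racks.
An optimal packing achieves that bound: [18,18] [18,16] [15,15] [15,14] [14,14,14] → 5 racks.
Excess: 6 − 5 = 1.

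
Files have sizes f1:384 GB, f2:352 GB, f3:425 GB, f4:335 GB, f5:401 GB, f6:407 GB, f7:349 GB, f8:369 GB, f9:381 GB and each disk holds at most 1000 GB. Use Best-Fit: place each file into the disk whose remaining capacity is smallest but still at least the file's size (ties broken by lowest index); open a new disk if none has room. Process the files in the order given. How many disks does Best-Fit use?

5 disks

Put f1 (384 GB) in disk 1; 616 GB remain.
Put f2 (352 GB) in disk 1; 264 GB remain.
Put f3 (425 GB) in disk 2; 575 GB remain.
Put f4 (335 GB) in disk 2; 240 GB remain.
Put f5 (401 GB) in disk 3; 599 GB remain.
Put f6 (407 GB) in disk 3; 192 GB remain.
Put f7 (349 GB) in disk 4; 651 GB remain.
Put f8 (369 GB) in disk 4; 282 GB remain.
Put f9 (381 GB) in disk 5; 619 GB remain.
Final disks: [384,352] [425,335] [401,407] [349,369] [381].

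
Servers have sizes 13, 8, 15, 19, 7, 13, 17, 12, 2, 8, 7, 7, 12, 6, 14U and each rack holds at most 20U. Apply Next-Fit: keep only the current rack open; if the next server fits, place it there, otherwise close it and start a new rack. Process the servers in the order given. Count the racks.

13U → rack 1 (remaining 7U)
8U → rack 2 (remaining 12U)
15U → rack 3 (remaining 5U)
19U → rack 4 (remaining 1U)
7U → rack 5 (remaining 13U)
13U → rack 5 (remaining 0U)
17U → rack 6 (remaining 3U)
12U → rack 7 (remaining 8U)
2U → rack 7 (remaining 6U)
8U → rack 8 (remaining 12U)
7U → rack 8 (remaining 5U)
7U → rack 9 (remaining 13U)
12U → rack 9 (remaining 1U)
6U → rack 10 (remaining 14U)
14U → rack 10 (remaining 0U)
Final racks: [13] [8] [15] [19] [7,13] [17] [12,2] [8,7] [7,12] [6,14].

10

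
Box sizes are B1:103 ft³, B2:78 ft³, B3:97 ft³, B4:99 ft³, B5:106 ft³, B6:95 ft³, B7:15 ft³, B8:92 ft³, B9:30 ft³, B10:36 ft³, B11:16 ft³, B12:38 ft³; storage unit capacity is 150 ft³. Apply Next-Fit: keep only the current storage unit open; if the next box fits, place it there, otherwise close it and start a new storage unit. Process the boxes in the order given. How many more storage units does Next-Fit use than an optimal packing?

Next-Fit: [103] [78] [97] [99] [106] [95,15] [92,30] [36,16,38] → 8 storage units.
7 boxes exceed 75 ft³ (half the capacity), and no two of those can share a storage unit, so at least 7 storage units are needed.
An optimal packing achieves that bound: [106,38] [103,36] [99,30,16] [97,15] [95] [92] [78] → 7 storage units.
Excess: 8 − 7 = 1.

1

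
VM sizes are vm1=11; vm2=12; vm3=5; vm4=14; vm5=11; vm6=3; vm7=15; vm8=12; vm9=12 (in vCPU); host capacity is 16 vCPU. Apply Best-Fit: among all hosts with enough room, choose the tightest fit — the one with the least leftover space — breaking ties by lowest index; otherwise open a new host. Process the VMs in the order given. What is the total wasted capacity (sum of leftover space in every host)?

17

Put vm1 (11 vCPU) in host 1; 5 vCPU remain.
Put vm2 (12 vCPU) in host 2; 4 vCPU remain.
Put vm3 (5 vCPU) in host 1; 0 vCPU remain.
Put vm4 (14 vCPU) in host 3; 2 vCPU remain.
Put vm5 (11 vCPU) in host 4; 5 vCPU remain.
Put vm6 (3 vCPU) in host 2; 1 vCPU remain.
Put vm7 (15 vCPU) in host 5; 1 vCPU remain.
Put vm8 (12 vCPU) in host 6; 4 vCPU remain.
Put vm9 (12 vCPU) in host 7; 4 vCPU remain.
7 hosts × 16 vCPU = 112 vCPU; used 95 vCPU; unused 17 vCPU.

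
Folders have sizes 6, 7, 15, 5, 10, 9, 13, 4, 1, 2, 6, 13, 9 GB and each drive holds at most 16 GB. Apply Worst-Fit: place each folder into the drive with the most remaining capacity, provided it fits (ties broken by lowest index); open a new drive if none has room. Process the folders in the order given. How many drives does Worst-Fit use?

6 GB → drive 1 (remaining 10 GB)
7 GB → drive 1 (remaining 3 GB)
15 GB → drive 2 (remaining 1 GB)
5 GB → drive 3 (remaining 11 GB)
10 GB → drive 3 (remaining 1 GB)
9 GB → drive 4 (remaining 7 GB)
13 GB → drive 5 (remaining 3 GB)
4 GB → drive 4 (remaining 3 GB)
1 GB → drive 1 (remaining 2 GB)
2 GB → drive 4 (remaining 1 GB)
6 GB → drive 6 (remaining 10 GB)
13 GB → drive 7 (remaining 3 GB)
9 GB → drive 6 (remaining 1 GB)
Final drives: [6,7,1] [15] [5,10] [9,4,2] [13] [6,9] [13].

7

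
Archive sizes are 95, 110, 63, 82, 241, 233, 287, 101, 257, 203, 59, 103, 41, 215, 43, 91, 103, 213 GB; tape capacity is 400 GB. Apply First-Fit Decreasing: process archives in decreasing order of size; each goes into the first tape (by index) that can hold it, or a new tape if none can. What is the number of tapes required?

7

Sorted descending: 287, 257, 241, 233, 215, 213, 203, 110, 103, 103, 101, 95, 91, 82, 63, 59, 43, 41.
tape 1: place 287 GB, 113 GB left
tape 2: place 257 GB, 143 GB left
tape 3: place 241 GB, 159 GB left
tape 4: place 233 GB, 167 GB left
tape 5: place 215 GB, 185 GB left
tape 6: place 213 GB, 187 GB left
tape 7: place 203 GB, 197 GB left
tape 1: place 110 GB, 3 GB left
tape 2: place 103 GB, 40 GB left
tape 3: place 103 GB, 56 GB left
tape 4: place 101 GB, 66 GB left
tape 5: place 95 GB, 90 GB left
tape 6: place 91 GB, 96 GB left
tape 5: place 82 GB, 8 GB left
tape 4: place 63 GB, 3 GB left
tape 6: place 59 GB, 37 GB left
tape 3: place 43 GB, 13 GB left
tape 7: place 41 GB, 156 GB left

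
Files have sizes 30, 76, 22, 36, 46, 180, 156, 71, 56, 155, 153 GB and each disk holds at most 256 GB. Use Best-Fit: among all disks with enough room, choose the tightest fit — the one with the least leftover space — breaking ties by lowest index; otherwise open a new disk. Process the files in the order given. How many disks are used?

5

disk 1: place 30 GB, 226 GB left
disk 1: place 76 GB, 150 GB left
disk 1: place 22 GB, 128 GB left
disk 1: place 36 GB, 92 GB left
disk 1: place 46 GB, 46 GB left
disk 2: place 180 GB, 76 GB left
disk 3: place 156 GB, 100 GB left
disk 2: place 71 GB, 5 GB left
disk 3: place 56 GB, 44 GB left
disk 4: place 155 GB, 101 GB left
disk 5: place 153 GB, 103 GB left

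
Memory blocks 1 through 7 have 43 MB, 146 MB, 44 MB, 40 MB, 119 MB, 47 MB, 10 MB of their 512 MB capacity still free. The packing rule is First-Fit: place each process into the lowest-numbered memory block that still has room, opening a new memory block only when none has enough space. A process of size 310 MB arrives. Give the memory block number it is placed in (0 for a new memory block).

No memory block has ≥ 310 MB free, so a new memory block is opened.

0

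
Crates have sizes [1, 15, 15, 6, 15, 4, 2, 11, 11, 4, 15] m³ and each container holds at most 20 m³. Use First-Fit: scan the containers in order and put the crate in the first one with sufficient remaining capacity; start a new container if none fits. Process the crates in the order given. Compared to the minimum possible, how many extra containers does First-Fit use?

0

First-Fit: [1,15,4] [15,2] [6,11] [15,4] [11] [15] → 6 containers.
6 crates exceed 10 m³ (half the capacity), and no two of those can share a container, so at least 6 containers are needed.
So 6 is already optimal.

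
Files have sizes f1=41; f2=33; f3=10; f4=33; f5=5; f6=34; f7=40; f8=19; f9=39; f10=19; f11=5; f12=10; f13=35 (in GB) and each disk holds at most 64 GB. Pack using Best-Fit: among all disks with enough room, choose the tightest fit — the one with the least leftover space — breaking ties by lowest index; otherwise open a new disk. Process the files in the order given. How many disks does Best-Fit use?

f1 (41 GB) → disk 1 (remaining 23 GB)
f2 (33 GB) → disk 2 (remaining 31 GB)
f3 (10 GB) → disk 1 (remaining 13 GB)
f4 (33 GB) → disk 3 (remaining 31 GB)
f5 (5 GB) → disk 1 (remaining 8 GB)
f6 (34 GB) → disk 4 (remaining 30 GB)
f7 (40 GB) → disk 5 (remaining 24 GB)
f8 (19 GB) → disk 5 (remaining 5 GB)
f9 (39 GB) → disk 6 (remaining 25 GB)
f10 (19 GB) → disk 6 (remaining 6 GB)
f11 (5 GB) → disk 5 (remaining 0 GB)
f12 (10 GB) → disk 4 (remaining 20 GB)
f13 (35 GB) → disk 7 (remaining 29 GB)
Final disks: [41,10,5] [33] [33] [34,10] [40,19,5] [39,19] [35].

7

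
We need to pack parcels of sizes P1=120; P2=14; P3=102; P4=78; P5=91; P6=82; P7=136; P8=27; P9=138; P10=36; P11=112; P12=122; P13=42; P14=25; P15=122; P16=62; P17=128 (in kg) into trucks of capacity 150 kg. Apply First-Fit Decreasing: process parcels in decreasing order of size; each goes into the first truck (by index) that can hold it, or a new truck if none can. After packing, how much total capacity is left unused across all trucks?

213

Sorted descending: 138, 136, 128, 122, 122, 120, 112, 102, 91, 82, 78, 62, 42, 36, 27, 25, 14.
truck 1: place 138 kg, 12 kg left
truck 2: place 136 kg, 14 kg left
truck 3: place 128 kg, 22 kg left
truck 4: place 122 kg, 28 kg left
truck 5: place 122 kg, 28 kg left
truck 6: place 120 kg, 30 kg left
truck 7: place 112 kg, 38 kg left
truck 8: place 102 kg, 48 kg left
truck 9: place 91 kg, 59 kg left
truck 10: place 82 kg, 68 kg left
truck 11: place 78 kg, 72 kg left
truck 10: place 62 kg, 6 kg left
truck 8: place 42 kg, 6 kg left
truck 7: place 36 kg, 2 kg left
truck 4: place 27 kg, 1 kg left
truck 5: place 25 kg, 3 kg left
truck 2: place 14 kg, 0 kg left
11 trucks × 150 kg = 1650 kg; used 1437 kg; unused 213 kg.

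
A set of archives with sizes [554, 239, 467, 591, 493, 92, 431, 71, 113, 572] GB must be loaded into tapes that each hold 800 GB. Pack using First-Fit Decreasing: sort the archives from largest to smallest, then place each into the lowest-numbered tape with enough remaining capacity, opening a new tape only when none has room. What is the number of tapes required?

Sorted descending: 591, 572, 554, 493, 467, 431, 239, 113, 92, 71.
591 GB → tape 1 (remaining 209 GB)
572 GB → tape 2 (remaining 228 GB)
554 GB → tape 3 (remaining 246 GB)
493 GB → tape 4 (remaining 307 GB)
467 GB → tape 5 (remaining 333 GB)
431 GB → tape 6 (remaining 369 GB)
239 GB → tape 3 (remaining 7 GB)
113 GB → tape 1 (remaining 96 GB)
92 GB → tape 1 (remaining 4 GB)
71 GB → tape 2 (remaining 157 GB)

6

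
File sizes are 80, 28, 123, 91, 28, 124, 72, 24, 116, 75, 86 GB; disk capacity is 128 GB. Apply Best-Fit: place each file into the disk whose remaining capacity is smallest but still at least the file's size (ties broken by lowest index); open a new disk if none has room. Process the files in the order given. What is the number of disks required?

8 disks

Put 80 GB in disk 1; 48 GB remain.
Put 28 GB in disk 1; 20 GB remain.
Put 123 GB in disk 2; 5 GB remain.
Put 91 GB in disk 3; 37 GB remain.
Put 28 GB in disk 3; 9 GB remain.
Put 124 GB in disk 4; 4 GB remain.
Put 72 GB in disk 5; 56 GB remain.
Put 24 GB in disk 5; 32 GB remain.
Put 116 GB in disk 6; 12 GB remain.
Put 75 GB in disk 7; 53 GB remain.
Put 86 GB in disk 8; 42 GB remain.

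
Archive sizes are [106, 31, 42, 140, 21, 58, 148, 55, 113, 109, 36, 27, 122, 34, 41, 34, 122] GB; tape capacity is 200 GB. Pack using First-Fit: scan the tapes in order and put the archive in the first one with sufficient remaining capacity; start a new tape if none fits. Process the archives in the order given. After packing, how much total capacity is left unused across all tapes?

161

106 GB → tape 1 (remaining 94 GB)
31 GB → tape 1 (remaining 63 GB)
42 GB → tape 1 (remaining 21 GB)
140 GB → tape 2 (remaining 60 GB)
21 GB → tape 1 (remaining 0 GB)
58 GB → tape 2 (remaining 2 GB)
148 GB → tape 3 (remaining 52 GB)
55 GB → tape 4 (remaining 145 GB)
113 GB → tape 4 (remaining 32 GB)
109 GB → tape 5 (remaining 91 GB)
36 GB → tape 3 (remaining 16 GB)
27 GB → tape 4 (remaining 5 GB)
122 GB → tape 6 (remaining 78 GB)
34 GB → tape 5 (remaining 57 GB)
41 GB → tape 5 (remaining 16 GB)
34 GB → tape 6 (remaining 44 GB)
122 GB → tape 7 (remaining 78 GB)
7 tapes × 200 GB = 1400 GB; used 1239 GB; unused 161 GB.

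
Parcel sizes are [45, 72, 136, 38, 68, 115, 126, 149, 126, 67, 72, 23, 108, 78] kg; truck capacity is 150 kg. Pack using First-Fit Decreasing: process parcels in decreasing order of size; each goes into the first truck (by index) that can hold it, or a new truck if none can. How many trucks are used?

9 trucks

Sorted descending: 149, 136, 126, 126, 115, 108, 78, 72, 72, 68, 67, 45, 38, 23.
truck 1: place 149 kg, 1 kg left
truck 2: place 136 kg, 14 kg left
truck 3: place 126 kg, 24 kg left
truck 4: place 126 kg, 24 kg left
truck 5: place 115 kg, 35 kg left
truck 6: place 108 kg, 42 kg left
truck 7: place 78 kg, 72 kg left
truck 7: place 72 kg, 0 kg left
truck 8: place 72 kg, 78 kg left
truck 8: place 68 kg, 10 kg left
truck 9: place 67 kg, 83 kg left
truck 9: place 45 kg, 38 kg left
truck 6: place 38 kg, 4 kg left
truck 3: place 23 kg, 1 kg left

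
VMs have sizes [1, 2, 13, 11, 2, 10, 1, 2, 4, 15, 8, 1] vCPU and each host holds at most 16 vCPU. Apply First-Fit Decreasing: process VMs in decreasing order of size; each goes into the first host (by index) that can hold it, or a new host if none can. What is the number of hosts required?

Sorted descending: 15, 13, 11, 10, 8, 4, 2, 2, 2, 1, 1, 1.
Put 15 vCPU in host 1; 1 vCPU remain.
Put 13 vCPU in host 2; 3 vCPU remain.
Put 11 vCPU in host 3; 5 vCPU remain.
Put 10 vCPU in host 4; 6 vCPU remain.
Put 8 vCPU in host 5; 8 vCPU remain.
Put 4 vCPU in host 3; 1 vCPU remain.
Put 2 vCPU in host 2; 1 vCPU remain.
Put 2 vCPU in host 4; 4 vCPU remain.
Put 2 vCPU in host 4; 2 vCPU remain.
Put 1 vCPU in host 1; 0 vCPU remain.
Put 1 vCPU in host 2; 0 vCPU remain.
Put 1 vCPU in host 3; 0 vCPU remain.
Final hosts: [15,1] [13,2,1] [11,4,1] [10,2,2] [8].

5 hosts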